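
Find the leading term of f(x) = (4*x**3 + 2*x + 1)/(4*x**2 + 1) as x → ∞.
x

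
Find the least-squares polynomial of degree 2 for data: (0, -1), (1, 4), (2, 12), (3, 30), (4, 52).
-5/7 + (22/35)x + (22/7)x²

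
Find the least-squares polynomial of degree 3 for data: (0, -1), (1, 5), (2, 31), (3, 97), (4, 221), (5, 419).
-6/7 + (11/14)x + (23/14)x² + (3)x³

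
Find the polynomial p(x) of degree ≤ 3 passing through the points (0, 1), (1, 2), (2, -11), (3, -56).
-3*x**3 + 2*x**2 + 2*x + 1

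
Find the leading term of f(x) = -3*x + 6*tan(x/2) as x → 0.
x**3/4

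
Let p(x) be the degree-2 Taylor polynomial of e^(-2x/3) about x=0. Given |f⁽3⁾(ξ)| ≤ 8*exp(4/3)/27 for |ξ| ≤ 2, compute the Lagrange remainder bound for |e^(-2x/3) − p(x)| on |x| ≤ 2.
32*exp(4/3)/81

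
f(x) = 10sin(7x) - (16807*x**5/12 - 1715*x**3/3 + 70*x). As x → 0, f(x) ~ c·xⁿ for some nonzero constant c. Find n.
7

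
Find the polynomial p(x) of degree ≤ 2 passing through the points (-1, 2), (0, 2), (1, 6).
2*x**2 + 2*x + 2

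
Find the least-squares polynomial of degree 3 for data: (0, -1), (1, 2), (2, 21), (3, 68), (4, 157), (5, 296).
-8/9 + (-667/378)x + (305/126)x² + (53/27)x³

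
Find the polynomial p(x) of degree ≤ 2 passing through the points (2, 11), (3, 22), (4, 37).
2*x**2 + x + 1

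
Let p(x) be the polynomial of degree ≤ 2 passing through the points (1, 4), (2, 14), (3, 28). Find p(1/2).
1/2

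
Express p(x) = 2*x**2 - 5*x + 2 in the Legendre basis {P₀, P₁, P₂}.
(8/3)P₀ + (-5)P₁ + (4/3)P₂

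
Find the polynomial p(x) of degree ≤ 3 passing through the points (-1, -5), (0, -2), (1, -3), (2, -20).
-2*x**3 - 2*x**2 + 3*x - 2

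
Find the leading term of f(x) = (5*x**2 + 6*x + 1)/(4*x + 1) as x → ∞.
5*x/4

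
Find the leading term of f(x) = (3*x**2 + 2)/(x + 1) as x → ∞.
3*x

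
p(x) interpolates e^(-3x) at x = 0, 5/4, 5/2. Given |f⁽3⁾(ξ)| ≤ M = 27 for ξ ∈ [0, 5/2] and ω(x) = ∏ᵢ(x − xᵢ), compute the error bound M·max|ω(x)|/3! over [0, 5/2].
125*sqrt(3)/64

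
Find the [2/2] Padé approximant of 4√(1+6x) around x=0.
(45*x**2 + 30*x + 4)/(9*x**2/4 + 9*x/2 + 1)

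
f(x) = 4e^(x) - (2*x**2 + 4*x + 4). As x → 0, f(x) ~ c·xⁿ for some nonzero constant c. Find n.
3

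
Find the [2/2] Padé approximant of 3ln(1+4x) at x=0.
12*x*(2*x + 1)/(8*x**2/3 + 4*x + 1)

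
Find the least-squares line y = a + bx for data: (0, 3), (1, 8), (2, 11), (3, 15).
a = 17/5, b = 39/10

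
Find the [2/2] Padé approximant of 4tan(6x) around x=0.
24*x/(1 - 12*x**2)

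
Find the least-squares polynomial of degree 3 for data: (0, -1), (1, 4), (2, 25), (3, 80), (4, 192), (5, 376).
-17/18 + (2573/756)x + (-221/126)x² + (349/108)x³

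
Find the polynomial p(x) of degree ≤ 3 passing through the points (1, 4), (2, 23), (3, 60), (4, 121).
x**3 + 3*x**2 + 3*x - 3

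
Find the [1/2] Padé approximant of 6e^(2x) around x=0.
(4*x + 6)/(2*x**2/3 - 4*x/3 + 1)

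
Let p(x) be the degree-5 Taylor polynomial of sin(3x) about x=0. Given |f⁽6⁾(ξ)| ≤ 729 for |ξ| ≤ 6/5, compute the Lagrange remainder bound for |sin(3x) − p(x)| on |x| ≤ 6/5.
236196/78125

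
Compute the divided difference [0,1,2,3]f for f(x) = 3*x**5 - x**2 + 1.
75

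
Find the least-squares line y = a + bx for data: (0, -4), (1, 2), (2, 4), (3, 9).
a = -17/5, b = 41/10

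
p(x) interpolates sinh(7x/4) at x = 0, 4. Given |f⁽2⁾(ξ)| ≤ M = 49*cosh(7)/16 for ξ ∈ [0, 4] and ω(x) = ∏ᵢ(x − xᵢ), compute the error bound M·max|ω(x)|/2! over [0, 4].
49*cosh(7)/8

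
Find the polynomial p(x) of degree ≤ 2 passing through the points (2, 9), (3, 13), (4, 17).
4*x + 1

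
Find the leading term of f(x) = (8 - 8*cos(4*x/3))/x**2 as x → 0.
64/9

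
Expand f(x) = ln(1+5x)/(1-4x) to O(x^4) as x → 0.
5*x + 15*x**2/2 + 215*x**3/3 + O(x**4)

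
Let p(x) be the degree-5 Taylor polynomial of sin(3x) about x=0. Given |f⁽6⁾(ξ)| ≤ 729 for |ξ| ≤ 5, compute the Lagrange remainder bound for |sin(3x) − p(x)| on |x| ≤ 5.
253125/16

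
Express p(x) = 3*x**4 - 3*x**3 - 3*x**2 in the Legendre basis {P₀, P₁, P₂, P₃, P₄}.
(-2/5)P₀ + (-9/5)P₁ + (-2/7)P₂ + (-6/5)P₃ + (24/35)P₄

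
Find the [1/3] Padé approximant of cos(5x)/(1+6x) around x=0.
(1 - 125*x/72)/(7675*x**3/144 + 25*x**2/12 + 307*x/72 + 1)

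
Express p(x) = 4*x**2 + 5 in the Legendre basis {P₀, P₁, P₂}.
(19/3)P₀ + (8/3)P₂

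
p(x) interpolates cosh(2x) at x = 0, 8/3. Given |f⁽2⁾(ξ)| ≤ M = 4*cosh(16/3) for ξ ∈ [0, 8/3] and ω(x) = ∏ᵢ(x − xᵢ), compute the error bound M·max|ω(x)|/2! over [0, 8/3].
32*cosh(16/3)/9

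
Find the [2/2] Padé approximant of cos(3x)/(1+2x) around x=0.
(9*x**2/4 - 3*x + 1)/(3*x**2/4 - x + 1)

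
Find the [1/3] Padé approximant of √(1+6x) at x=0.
(21*x/4 + 1)/(27*x**3/8 - 9*x**2/4 + 9*x/4 + 1)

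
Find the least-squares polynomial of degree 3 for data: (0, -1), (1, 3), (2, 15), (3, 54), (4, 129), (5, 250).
-40/63 + (107/189)x + (-31/252)x² + (217/108)x³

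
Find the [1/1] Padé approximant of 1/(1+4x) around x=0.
1/(4*x + 1)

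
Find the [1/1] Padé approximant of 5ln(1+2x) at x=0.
10*x/(x + 1)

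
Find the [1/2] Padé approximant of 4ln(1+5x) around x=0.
20*x/(-25*x**2/12 + 5*x/2 + 1)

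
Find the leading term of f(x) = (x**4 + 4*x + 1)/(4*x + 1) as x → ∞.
x**3/4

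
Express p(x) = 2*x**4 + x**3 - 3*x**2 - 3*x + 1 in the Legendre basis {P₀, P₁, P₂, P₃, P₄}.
(2/5)P₀ + (-12/5)P₁ + (-6/7)P₂ + (2/5)P₃ + (16/35)P₄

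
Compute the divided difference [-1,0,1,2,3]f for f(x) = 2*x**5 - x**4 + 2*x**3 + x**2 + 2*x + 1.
9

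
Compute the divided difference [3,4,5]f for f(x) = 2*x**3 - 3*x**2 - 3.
21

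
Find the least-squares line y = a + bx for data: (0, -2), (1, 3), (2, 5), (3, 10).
a = -17/10, b = 19/5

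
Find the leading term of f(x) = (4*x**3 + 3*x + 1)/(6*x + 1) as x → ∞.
2*x**2/3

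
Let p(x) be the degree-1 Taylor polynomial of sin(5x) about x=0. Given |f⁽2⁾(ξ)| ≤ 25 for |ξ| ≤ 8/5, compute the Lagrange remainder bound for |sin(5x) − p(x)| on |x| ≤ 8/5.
32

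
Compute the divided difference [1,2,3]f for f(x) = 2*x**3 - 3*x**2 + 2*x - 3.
9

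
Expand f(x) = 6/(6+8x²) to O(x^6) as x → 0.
1 - 4*x**2/3 + 16*x**4/9 + O(x**6)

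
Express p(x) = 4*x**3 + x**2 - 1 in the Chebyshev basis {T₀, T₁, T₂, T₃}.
(-1/2)T₀ + (3)T₁ + (1/2)T₂ + T₃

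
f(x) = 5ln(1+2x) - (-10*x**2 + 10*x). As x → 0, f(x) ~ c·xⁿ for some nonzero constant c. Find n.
3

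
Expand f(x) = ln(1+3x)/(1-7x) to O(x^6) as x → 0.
3*x + 33*x**2/2 + 249*x**3/2 + 3405*x**4/4 + 120147*x**5/20 + O(x**6)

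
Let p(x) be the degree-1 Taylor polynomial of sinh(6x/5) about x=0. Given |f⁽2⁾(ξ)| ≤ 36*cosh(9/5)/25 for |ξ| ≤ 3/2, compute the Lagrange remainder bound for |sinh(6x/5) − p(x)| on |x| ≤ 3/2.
81*cosh(9/5)/50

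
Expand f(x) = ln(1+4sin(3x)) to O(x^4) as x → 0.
12*x - 72*x**2 + 558*x**3 + O(x**4)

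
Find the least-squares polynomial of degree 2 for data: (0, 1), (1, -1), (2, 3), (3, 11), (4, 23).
27/35 + (-124/35)x + (16/7)x²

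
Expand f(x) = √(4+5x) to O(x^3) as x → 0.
2 + 5*x/4 - 25*x**2/64 + O(x**3)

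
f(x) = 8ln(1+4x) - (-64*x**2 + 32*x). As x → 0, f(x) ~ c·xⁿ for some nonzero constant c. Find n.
3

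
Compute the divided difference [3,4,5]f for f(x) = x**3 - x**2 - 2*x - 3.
11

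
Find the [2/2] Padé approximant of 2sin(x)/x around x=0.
(2 - 7*x**2/30)/(x**2/20 + 1)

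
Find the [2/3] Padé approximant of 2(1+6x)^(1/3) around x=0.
(28*x**2 + 16*x + 2)/(-4*x**3/3 + 6*x**2 + 6*x + 1)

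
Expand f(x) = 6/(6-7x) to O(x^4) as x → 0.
1 + 7*x/6 + 49*x**2/36 + 343*x**3/216 + O(x**4)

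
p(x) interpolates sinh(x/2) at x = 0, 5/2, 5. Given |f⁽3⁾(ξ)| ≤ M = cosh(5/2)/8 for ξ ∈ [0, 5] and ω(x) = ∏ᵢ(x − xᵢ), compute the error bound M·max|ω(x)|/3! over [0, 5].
125*sqrt(3)*cosh(5/2)/1728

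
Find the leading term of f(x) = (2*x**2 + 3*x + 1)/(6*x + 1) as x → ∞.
x/3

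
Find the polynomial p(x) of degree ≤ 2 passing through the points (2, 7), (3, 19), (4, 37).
3*x**2 - 3*x + 1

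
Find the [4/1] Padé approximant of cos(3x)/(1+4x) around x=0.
(27*x**4/8 - 9*x**2/2 + 1)/(4*x + 1)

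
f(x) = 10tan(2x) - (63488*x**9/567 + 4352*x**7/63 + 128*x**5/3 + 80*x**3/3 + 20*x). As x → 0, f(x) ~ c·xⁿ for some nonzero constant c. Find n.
11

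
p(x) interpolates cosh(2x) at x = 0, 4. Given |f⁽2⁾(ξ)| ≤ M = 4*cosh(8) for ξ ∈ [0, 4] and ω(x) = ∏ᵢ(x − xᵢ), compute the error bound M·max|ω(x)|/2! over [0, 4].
8*cosh(8)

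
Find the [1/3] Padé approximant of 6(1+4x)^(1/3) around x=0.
(20*x + 6)/(64*x**3/81 - 8*x**2/9 + 2*x + 1)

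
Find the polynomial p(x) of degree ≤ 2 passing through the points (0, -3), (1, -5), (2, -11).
-2*x**2 - 3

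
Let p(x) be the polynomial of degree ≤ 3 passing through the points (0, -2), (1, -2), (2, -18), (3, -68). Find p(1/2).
-9/8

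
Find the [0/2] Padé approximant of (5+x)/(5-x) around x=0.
1/(2*x**2/25 - 2*x/5 + 1)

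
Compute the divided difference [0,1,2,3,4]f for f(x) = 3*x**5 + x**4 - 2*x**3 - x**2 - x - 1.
31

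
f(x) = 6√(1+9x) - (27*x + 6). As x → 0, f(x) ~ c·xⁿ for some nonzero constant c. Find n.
2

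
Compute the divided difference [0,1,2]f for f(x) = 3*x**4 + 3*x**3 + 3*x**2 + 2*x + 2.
33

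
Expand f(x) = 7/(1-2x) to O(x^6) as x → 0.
7 + 14*x + 28*x**2 + 56*x**3 + 112*x**4 + 224*x**5 + O(x**6)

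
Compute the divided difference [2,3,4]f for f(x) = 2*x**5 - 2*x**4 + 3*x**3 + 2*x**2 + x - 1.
489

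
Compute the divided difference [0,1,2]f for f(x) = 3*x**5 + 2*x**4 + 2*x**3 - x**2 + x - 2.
64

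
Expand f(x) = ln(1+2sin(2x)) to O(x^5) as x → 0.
4*x - 8*x**2 + 56*x**3/3 - 160*x**4/3 + O(x**5)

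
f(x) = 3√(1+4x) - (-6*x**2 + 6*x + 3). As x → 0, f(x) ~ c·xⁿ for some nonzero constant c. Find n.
3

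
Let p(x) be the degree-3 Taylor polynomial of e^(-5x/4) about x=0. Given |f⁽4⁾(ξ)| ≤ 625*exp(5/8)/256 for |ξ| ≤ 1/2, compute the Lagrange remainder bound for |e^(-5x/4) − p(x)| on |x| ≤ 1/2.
625*exp(5/8)/98304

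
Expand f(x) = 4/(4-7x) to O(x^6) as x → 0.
1 + 7*x/4 + 49*x**2/16 + 343*x**3/64 + 2401*x**4/256 + 16807*x**5/1024 + O(x**6)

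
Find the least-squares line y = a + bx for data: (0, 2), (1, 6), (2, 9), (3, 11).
a = 5/2, b = 3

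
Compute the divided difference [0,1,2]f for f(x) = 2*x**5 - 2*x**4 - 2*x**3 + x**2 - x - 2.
11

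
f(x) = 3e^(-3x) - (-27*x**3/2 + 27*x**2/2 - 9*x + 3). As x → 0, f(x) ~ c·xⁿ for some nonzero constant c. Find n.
4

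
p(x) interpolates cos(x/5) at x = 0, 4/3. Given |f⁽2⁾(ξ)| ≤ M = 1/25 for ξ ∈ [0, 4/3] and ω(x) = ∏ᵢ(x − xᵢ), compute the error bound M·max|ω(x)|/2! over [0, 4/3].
2/225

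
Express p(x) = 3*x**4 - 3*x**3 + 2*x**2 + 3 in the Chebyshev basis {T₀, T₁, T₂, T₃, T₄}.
(41/8)T₀ + (-9/4)T₁ + (5/2)T₂ + (-3/4)T₃ + (3/8)T₄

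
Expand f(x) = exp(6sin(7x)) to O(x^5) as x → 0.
1 + 42*x + 882*x**2 + 12005*x**3 + 115248*x**4 + O(x**5)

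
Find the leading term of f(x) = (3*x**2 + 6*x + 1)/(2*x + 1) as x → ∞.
3*x/2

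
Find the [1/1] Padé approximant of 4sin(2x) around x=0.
8*x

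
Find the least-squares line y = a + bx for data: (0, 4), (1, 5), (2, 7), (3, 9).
a = 37/10, b = 17/10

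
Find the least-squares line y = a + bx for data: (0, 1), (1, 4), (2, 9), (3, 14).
a = 2/5, b = 22/5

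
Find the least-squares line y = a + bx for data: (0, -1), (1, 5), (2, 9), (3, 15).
a = -4/5, b = 26/5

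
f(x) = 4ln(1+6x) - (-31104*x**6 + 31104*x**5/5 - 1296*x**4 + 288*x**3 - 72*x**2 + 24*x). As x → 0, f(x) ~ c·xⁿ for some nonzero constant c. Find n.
7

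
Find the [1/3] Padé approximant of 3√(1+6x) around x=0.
(63*x/4 + 3)/(27*x**3/8 - 9*x**2/4 + 9*x/4 + 1)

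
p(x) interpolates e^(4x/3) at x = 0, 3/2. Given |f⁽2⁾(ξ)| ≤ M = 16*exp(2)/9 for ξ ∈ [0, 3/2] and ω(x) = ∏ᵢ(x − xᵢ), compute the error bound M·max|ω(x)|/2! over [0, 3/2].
exp(2)/2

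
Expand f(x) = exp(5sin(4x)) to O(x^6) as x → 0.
1 + 20*x + 200*x**2 + 1280*x**3 + 5600*x**4 + 48128*x**5/3 + O(x**6)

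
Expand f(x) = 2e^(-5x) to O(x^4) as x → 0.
2 - 10*x + 25*x**2 - 125*x**3/3 + O(x**4)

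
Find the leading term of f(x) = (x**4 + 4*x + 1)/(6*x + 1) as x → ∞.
x**3/6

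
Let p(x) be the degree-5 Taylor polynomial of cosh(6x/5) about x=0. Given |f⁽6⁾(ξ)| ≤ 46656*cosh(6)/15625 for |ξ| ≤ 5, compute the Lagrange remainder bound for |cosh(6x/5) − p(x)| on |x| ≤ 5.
324*cosh(6)/5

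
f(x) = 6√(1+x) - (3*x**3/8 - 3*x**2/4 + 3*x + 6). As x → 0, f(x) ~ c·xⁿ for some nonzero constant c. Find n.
4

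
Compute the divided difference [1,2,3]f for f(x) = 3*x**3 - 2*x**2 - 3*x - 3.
16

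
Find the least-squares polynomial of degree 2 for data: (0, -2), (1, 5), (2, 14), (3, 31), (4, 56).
-46/35 + (57/35)x + (22/7)x²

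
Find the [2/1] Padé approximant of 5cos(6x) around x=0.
5 - 90*x**2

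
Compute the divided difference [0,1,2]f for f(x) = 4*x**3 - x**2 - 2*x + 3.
11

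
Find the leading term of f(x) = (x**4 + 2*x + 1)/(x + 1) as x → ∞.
x**3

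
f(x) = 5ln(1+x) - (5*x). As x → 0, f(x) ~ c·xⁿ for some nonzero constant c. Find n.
2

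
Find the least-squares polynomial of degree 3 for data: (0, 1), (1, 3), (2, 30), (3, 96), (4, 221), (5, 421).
8/9 + (-661/189)x + (397/126)x² + (155/54)x³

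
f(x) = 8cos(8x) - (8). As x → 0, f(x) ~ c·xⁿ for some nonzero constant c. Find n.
2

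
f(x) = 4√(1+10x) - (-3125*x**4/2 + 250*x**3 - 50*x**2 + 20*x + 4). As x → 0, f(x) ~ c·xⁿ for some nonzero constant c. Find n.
5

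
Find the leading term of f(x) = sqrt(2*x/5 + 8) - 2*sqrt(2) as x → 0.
sqrt(2)*x/20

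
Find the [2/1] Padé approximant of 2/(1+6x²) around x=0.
2 - 12*x**2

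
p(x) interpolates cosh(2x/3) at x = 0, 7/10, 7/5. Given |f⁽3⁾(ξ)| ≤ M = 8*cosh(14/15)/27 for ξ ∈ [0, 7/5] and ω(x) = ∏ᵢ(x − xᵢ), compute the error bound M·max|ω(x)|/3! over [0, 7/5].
343*sqrt(3)*cosh(14/15)/91125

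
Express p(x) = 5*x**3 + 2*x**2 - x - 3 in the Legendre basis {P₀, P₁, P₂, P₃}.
(-7/3)P₀ + (2)P₁ + (4/3)P₂ + (2)P₃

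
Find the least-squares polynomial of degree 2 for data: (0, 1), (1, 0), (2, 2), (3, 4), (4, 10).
1 + (-9/5)x + x²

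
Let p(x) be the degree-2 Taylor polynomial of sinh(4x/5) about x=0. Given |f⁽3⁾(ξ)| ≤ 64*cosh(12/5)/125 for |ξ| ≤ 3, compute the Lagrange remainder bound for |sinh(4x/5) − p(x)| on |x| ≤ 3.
288*cosh(12/5)/125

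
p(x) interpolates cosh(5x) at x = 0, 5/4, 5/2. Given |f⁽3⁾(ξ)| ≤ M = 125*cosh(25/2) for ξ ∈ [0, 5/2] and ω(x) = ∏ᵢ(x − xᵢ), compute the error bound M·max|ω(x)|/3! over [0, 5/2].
15625*sqrt(3)*cosh(25/2)/1728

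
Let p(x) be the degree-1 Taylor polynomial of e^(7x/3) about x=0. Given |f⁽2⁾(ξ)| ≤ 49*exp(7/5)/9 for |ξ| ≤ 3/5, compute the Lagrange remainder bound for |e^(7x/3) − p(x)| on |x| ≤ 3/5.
49*exp(7/5)/50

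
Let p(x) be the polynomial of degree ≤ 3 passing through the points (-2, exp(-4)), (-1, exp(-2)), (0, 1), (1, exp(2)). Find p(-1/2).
(-1 + 9*exp(2) + (9 - exp(2))*exp(4))*exp(-4)/16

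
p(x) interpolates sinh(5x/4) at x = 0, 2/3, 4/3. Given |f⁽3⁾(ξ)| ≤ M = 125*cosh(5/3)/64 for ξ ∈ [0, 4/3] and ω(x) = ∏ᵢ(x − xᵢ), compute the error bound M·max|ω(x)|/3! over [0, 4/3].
125*sqrt(3)*cosh(5/3)/5832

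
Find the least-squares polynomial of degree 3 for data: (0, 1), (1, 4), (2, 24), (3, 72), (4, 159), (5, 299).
19/21 + (-53/63)x + (187/84)x² + (71/36)x³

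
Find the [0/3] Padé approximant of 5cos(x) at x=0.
5/(x**2/2 + 1)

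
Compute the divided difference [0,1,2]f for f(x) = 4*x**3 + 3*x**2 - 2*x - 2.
15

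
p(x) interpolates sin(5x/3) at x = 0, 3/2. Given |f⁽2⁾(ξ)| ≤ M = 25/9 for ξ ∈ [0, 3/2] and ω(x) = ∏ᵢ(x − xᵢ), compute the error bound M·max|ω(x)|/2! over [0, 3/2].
25/32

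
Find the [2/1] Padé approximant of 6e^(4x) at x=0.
(16*x**2 + 16*x + 6)/(1 - 4*x/3)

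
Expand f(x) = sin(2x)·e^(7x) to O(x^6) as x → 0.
2*x + 14*x**2 + 143*x**3/3 + 105*x**4 + 10061*x**5/60 + O(x**6)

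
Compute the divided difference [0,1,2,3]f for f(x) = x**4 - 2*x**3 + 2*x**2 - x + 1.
4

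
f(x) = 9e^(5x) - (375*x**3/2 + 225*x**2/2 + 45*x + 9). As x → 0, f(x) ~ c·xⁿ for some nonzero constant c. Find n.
4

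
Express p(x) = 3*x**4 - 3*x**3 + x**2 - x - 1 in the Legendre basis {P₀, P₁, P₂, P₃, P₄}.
(-1/15)P₀ + (-14/5)P₁ + (50/21)P₂ + (-6/5)P₃ + (24/35)P₄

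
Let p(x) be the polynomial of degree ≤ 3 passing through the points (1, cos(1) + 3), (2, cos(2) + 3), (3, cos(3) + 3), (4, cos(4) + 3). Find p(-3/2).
385*cos(3)/16 + 3 - 105*cos(4)/16 + 231*cos(1)/16 - 495*cos(2)/16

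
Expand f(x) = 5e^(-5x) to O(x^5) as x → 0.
5 - 25*x + 125*x**2/2 - 625*x**3/6 + 3125*x**4/24 + O(x**5)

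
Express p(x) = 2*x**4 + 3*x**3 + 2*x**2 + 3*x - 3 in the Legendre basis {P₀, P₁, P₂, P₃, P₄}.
(-29/15)P₀ + (24/5)P₁ + (52/21)P₂ + (6/5)P₃ + (16/35)P₄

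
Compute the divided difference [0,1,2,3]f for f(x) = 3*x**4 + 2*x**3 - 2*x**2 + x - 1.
20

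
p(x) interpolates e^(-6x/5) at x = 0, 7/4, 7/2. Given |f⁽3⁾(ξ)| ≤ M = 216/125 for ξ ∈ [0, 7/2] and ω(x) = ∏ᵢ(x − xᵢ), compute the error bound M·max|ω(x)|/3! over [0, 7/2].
343*sqrt(3)/1000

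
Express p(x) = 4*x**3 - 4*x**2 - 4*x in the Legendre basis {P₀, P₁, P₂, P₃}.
(-4/3)P₀ + (-8/5)P₁ + (-8/3)P₂ + (8/5)P₃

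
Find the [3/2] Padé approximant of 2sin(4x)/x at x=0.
(8 - 224*x**2/15)/(4*x**2/5 + 1)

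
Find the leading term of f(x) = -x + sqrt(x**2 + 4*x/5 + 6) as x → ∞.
2/5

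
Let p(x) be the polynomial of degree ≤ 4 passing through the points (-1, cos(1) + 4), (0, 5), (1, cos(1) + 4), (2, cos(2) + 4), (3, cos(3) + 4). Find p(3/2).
15*cos(2)/32 - 5*cos(3)/128 + 93*cos(1)/128 + 123/32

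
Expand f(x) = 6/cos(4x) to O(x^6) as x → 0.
6 + 48*x**2 + 320*x**4 + O(x**6)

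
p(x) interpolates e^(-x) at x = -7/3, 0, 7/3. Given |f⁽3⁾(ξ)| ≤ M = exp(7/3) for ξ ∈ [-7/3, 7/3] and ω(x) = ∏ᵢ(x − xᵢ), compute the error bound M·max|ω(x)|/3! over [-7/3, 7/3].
343*sqrt(3)*exp(7/3)/729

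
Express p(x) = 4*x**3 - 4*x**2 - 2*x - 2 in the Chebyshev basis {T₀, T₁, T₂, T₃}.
(-4)T₀ + T₁ + (-2)T₂ + T₃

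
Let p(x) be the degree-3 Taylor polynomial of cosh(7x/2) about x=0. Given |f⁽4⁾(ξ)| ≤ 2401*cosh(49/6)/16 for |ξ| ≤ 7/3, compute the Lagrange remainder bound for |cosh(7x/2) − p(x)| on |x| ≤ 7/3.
5764801*cosh(49/6)/31104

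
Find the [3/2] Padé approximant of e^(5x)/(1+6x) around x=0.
(192625*x**3/32628 + 70125*x**2/10876 + 10335*x/2719 + 1)/(-78865*x**2/10876 + 13054*x/2719 + 1)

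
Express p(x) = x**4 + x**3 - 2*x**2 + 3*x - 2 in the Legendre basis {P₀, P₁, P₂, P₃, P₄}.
(-37/15)P₀ + (18/5)P₁ + (-16/21)P₂ + (2/5)P₃ + (8/35)P₄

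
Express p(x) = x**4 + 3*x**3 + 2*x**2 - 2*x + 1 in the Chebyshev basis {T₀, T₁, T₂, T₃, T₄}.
(19/8)T₀ + (1/4)T₁ + (3/2)T₂ + (3/4)T₃ + (1/8)T₄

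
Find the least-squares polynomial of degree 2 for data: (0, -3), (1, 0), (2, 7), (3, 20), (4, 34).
-16/5 + (7/5)x + (2)x²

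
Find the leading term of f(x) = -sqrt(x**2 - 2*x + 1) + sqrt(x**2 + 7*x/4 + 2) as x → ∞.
15/8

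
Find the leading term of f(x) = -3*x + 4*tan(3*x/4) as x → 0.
9*x**3/16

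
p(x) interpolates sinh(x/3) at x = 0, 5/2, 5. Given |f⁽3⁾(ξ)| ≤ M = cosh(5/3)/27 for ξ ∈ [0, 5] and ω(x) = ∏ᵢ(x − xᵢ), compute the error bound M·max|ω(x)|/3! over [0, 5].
125*sqrt(3)*cosh(5/3)/5832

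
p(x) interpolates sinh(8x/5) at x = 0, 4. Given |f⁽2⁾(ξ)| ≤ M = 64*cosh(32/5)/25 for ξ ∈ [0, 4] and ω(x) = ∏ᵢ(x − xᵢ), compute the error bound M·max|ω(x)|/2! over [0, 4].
128*cosh(32/5)/25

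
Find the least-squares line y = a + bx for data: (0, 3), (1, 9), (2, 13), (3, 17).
a = 18/5, b = 23/5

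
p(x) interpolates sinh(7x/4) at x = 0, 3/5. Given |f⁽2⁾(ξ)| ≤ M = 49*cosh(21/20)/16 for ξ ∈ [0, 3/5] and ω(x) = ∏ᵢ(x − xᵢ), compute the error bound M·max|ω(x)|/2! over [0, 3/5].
441*cosh(21/20)/3200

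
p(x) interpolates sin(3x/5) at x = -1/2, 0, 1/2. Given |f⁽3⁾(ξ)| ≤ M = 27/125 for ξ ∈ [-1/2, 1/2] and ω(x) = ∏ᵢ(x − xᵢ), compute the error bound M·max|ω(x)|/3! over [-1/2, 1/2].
sqrt(3)/1000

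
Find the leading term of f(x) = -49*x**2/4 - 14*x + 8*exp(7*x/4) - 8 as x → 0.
343*x**3/48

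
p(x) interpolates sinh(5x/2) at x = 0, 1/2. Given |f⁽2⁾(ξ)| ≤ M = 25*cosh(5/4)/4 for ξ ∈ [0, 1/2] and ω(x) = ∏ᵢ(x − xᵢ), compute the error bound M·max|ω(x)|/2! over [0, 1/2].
25*cosh(5/4)/128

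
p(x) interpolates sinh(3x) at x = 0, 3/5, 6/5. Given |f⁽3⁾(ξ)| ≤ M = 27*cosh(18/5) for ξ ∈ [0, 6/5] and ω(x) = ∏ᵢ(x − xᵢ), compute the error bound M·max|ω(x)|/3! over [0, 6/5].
27*sqrt(3)*cosh(18/5)/125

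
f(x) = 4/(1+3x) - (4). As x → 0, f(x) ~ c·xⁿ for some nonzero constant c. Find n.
1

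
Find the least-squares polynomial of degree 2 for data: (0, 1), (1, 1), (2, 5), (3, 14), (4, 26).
33/35 + (-139/70)x + (29/14)x²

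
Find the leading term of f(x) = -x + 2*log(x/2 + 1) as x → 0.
-x**2/4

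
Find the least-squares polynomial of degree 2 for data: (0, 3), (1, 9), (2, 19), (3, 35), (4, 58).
116/35 + (76/35)x + (20/7)x²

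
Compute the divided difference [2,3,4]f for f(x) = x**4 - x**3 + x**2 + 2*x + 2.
47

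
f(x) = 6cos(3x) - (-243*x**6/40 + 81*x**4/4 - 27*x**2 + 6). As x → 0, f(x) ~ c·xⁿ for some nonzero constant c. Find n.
8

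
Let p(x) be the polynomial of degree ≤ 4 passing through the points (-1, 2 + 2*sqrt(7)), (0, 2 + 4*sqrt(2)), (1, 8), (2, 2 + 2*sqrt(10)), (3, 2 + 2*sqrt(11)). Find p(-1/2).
-41/32 - 5*sqrt(11)/64 + 7*sqrt(10)/16 + 35*sqrt(7)/64 + 35*sqrt(2)/8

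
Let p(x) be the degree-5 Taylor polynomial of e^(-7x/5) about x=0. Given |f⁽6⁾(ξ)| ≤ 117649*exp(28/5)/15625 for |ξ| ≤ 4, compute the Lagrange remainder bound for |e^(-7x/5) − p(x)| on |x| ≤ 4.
30118144*exp(28/5)/703125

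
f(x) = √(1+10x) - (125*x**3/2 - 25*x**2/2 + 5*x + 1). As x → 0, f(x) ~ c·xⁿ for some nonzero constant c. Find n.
4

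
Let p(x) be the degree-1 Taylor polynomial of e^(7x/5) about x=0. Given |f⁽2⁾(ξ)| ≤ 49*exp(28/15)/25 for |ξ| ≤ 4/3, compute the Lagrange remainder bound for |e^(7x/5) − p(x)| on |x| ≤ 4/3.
392*exp(28/15)/225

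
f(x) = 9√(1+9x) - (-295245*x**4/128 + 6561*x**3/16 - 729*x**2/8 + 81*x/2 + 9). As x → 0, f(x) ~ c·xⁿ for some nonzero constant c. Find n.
5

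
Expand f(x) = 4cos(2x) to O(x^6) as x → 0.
4 - 8*x**2 + 8*x**4/3 + O(x**6)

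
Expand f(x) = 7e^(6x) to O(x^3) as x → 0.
7 + 42*x + 126*x**2 + O(x**3)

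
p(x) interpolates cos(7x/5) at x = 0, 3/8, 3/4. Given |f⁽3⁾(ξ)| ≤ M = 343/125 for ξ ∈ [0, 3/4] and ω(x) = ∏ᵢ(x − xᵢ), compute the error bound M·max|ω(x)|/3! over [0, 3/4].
343*sqrt(3)/64000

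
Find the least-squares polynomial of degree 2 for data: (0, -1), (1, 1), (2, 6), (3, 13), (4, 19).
-48/35 + (82/35)x + (5/7)x²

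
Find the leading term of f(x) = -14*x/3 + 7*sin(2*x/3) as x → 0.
-28*x**3/81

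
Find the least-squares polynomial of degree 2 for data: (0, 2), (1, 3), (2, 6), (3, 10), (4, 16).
69/35 + (5/14)x + (11/14)x²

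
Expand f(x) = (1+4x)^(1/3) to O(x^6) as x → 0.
1 + 4*x/3 - 16*x**2/9 + 320*x**3/81 - 2560*x**4/243 + 22528*x**5/729 + O(x**6)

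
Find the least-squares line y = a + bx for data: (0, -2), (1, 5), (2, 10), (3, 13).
a = -1, b = 5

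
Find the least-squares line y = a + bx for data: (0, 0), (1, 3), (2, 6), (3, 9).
a = 0, b = 3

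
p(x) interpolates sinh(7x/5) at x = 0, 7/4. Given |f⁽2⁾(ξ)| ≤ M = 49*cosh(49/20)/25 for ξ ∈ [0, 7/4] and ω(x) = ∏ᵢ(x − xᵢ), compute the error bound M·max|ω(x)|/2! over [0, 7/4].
2401*cosh(49/20)/3200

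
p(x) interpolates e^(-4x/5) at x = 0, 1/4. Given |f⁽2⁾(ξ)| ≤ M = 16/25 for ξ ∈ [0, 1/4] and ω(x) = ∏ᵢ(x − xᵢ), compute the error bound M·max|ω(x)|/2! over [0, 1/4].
1/200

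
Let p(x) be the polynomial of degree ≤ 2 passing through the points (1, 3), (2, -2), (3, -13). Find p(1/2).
13/4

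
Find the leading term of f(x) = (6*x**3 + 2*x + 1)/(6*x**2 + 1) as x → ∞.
x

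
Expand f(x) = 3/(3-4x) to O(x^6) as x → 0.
1 + 4*x/3 + 16*x**2/9 + 64*x**3/27 + 256*x**4/81 + 1024*x**5/243 + O(x**6)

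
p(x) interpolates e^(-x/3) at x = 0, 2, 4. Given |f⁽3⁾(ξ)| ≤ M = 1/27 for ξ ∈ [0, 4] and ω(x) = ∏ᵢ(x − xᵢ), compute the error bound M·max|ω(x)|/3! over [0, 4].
8*sqrt(3)/729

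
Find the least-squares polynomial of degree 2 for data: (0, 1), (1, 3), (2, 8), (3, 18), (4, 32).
8/7 + (-41/70)x + (29/14)x²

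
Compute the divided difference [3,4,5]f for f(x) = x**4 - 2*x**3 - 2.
73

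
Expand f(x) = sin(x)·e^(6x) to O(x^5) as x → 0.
x + 6*x**2 + 107*x**3/6 + 35*x**4 + O(x**5)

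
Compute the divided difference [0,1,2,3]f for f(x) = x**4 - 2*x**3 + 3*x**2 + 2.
4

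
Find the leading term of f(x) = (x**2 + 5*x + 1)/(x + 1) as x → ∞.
x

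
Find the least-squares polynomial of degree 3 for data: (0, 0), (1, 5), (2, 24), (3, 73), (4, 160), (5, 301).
4/63 + (208/189)x + (13/9)x² + (56/27)x³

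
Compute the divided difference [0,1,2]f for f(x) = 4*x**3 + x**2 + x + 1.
13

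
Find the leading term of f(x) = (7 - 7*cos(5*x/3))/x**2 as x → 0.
175/18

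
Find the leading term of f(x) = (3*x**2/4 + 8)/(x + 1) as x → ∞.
3*x/4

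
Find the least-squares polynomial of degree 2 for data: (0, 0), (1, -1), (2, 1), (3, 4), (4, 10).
-2/35 + (-25/14)x + (15/14)x²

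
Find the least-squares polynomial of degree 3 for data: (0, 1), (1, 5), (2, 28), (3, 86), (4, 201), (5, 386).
22/21 + (65/126)x + (37/84)x² + (107/36)x³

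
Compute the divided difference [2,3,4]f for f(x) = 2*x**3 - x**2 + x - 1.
17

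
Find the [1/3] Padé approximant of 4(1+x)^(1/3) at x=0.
(10*x/3 + 4)/(x**3/81 - x**2/18 + x/2 + 1)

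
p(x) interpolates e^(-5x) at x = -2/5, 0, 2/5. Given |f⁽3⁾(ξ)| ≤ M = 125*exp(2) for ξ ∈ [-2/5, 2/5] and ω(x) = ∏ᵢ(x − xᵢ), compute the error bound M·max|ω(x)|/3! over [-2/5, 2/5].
8*sqrt(3)*exp(2)/27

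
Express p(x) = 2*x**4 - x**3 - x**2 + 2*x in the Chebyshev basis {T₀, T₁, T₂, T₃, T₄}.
(1/4)T₀ + (5/4)T₁ + (1/2)T₂ + (-1/4)T₃ + (1/4)T₄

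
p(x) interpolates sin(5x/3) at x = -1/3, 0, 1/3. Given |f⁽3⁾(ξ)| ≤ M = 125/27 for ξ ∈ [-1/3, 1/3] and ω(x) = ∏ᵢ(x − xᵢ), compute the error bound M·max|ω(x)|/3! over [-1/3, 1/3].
125*sqrt(3)/19683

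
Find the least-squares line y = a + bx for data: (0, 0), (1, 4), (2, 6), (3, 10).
a = 1/5, b = 16/5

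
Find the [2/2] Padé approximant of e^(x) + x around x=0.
(5*x**2/12 + 2*x + 1)/(1 - x**2/12)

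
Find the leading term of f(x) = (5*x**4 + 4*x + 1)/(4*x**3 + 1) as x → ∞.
5*x/4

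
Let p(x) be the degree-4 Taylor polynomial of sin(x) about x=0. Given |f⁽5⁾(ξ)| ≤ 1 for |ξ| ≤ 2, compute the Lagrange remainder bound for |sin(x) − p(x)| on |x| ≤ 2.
4/15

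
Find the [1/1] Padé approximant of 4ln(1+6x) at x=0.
24*x/(3*x + 1)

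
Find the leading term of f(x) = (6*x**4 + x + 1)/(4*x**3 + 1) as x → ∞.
3*x/2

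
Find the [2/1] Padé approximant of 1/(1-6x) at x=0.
1/(1 - 6*x)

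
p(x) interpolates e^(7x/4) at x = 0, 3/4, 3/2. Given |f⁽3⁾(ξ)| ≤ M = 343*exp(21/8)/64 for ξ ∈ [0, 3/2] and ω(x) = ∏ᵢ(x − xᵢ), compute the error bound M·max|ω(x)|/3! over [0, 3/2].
343*sqrt(3)*exp(21/8)/4096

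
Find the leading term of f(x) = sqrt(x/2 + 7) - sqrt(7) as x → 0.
sqrt(7)*x/28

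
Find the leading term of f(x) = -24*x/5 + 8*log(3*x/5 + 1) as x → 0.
-36*x**2/25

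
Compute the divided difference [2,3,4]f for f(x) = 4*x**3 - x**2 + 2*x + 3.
35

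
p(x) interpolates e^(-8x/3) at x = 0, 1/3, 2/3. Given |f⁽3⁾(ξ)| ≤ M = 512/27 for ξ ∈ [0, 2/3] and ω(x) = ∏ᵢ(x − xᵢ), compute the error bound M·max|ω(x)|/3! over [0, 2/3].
512*sqrt(3)/19683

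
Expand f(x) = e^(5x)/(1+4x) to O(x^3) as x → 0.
1 + x + 17*x**2/2 + O(x**3)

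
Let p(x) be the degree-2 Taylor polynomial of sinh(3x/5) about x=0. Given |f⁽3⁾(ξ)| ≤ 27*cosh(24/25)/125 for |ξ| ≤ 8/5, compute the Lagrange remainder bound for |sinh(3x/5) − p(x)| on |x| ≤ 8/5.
2304*cosh(24/25)/15625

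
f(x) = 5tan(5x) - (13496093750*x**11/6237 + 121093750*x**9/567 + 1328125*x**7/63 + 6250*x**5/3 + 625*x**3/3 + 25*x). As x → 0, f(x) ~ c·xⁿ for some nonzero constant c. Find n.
13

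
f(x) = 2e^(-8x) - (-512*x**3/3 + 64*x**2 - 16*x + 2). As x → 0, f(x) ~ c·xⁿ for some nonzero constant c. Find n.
4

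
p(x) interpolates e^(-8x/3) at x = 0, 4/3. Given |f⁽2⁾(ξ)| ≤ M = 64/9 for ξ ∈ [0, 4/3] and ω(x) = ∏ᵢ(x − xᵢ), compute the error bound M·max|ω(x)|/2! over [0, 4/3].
128/81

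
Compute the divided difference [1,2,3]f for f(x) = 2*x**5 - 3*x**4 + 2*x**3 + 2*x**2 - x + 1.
119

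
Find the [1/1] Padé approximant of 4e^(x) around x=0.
(2*x + 4)/(1 - x/2)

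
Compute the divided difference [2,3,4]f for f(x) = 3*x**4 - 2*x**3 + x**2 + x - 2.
148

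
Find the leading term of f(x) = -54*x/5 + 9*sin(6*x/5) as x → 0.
-324*x**3/125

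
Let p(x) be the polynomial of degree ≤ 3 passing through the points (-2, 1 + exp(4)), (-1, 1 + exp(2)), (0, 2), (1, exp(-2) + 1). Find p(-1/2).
(-1 + (-exp(4) + 25 + 9*exp(2))*exp(2))*exp(-2)/16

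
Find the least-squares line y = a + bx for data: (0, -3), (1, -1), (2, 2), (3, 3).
a = -29/10, b = 21/10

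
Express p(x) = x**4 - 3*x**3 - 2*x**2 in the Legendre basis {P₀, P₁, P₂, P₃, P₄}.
(-7/15)P₀ + (-9/5)P₁ + (-16/21)P₂ + (-6/5)P₃ + (8/35)P₄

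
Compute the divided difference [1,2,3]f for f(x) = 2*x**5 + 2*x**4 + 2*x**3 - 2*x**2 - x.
240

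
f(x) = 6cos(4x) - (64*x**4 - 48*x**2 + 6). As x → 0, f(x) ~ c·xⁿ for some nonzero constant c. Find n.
6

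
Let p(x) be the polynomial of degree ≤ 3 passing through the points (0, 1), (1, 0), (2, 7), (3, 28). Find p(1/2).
-1/8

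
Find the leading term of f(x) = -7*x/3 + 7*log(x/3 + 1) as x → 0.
-7*x**2/18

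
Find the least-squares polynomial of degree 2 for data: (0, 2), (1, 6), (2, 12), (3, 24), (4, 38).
74/35 + (11/7)x + (13/7)x²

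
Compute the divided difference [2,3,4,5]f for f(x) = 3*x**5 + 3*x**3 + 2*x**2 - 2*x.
378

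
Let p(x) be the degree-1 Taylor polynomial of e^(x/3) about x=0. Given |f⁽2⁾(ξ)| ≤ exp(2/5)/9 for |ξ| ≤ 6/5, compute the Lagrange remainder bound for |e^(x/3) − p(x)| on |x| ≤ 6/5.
2*exp(2/5)/25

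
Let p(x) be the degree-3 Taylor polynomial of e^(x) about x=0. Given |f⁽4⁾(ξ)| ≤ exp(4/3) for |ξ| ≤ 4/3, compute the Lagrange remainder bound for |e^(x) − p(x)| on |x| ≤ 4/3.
32*exp(4/3)/243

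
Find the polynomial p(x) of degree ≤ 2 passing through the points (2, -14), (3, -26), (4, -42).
-2*x**2 - 2*x - 2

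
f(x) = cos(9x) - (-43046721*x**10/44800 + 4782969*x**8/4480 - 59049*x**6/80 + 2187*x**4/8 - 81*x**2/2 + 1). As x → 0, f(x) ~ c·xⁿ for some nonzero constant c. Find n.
12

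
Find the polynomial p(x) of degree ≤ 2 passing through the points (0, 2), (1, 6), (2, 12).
x**2 + 3*x + 2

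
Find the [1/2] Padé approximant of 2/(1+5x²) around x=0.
2/(5*x**2 + 1)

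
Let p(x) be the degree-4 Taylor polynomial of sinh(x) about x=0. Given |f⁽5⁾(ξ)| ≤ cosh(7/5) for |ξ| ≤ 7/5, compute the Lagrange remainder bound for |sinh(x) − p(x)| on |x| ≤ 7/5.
16807*cosh(7/5)/375000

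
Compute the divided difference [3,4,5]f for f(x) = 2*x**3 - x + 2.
24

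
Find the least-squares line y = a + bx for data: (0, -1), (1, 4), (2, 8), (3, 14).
a = -11/10, b = 49/10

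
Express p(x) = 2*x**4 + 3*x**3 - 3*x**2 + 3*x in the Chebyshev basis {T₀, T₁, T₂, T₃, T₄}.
(-3/4)T₀ + (21/4)T₁ + (-1/2)T₂ + (3/4)T₃ + (1/4)T₄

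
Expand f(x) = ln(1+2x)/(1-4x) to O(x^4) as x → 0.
2*x + 6*x**2 + 80*x**3/3 + O(x**4)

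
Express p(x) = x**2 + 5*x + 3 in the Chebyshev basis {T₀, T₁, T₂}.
(7/2)T₀ + (5)T₁ + (1/2)T₂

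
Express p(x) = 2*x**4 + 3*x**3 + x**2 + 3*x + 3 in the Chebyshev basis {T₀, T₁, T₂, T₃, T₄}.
(17/4)T₀ + (21/4)T₁ + (3/2)T₂ + (3/4)T₃ + (1/4)T₄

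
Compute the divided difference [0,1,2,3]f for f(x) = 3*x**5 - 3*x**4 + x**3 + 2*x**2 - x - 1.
58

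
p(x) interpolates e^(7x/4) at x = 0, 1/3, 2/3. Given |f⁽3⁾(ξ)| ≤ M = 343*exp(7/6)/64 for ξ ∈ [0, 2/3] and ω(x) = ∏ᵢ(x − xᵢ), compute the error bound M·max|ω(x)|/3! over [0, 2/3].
343*sqrt(3)*exp(7/6)/46656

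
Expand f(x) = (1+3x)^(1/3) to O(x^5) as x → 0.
1 + x - x**2 + 5*x**3/3 - 10*x**4/3 + O(x**5)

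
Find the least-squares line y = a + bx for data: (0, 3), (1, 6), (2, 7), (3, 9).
a = 17/5, b = 19/10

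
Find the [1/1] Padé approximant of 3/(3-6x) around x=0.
1/(1 - 2*x)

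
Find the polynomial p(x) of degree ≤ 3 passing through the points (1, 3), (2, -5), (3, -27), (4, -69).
-x**3 - x**2 + 2*x + 3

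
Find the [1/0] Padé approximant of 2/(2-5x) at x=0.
5*x/2 + 1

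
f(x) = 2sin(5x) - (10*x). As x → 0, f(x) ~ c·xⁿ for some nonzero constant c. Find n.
3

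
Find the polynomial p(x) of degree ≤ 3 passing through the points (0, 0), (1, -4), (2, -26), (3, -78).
-2*x**3 - 3*x**2 + x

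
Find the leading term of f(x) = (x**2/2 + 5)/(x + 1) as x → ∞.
x/2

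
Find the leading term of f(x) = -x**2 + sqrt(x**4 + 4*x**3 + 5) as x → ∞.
2*x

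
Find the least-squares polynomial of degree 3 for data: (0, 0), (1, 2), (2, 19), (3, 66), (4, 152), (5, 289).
1/7 + (-19/6)x + (73/28)x² + (23/12)x³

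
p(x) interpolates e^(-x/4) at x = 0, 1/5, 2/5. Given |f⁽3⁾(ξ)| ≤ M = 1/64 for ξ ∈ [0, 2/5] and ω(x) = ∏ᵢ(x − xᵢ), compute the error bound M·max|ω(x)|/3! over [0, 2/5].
sqrt(3)/216000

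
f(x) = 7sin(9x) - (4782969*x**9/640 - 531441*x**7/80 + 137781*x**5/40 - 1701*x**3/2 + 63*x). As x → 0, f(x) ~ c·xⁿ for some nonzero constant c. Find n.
11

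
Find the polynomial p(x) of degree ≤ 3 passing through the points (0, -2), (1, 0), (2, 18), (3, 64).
2*x**3 + 2*x**2 - 2*x - 2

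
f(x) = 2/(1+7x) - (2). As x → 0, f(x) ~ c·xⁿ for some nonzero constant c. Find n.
1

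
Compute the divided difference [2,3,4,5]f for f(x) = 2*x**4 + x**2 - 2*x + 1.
28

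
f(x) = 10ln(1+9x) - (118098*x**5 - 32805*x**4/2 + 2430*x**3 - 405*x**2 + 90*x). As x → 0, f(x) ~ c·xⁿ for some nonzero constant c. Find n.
6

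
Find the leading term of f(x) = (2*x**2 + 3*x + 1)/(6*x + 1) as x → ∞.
x/3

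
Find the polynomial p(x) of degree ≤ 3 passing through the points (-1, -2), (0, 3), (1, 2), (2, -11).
-x**3 - 3*x**2 + 3*x + 3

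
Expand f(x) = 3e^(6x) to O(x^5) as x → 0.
3 + 18*x + 54*x**2 + 108*x**3 + 162*x**4 + O(x**5)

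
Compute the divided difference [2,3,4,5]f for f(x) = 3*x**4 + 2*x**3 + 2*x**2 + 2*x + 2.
44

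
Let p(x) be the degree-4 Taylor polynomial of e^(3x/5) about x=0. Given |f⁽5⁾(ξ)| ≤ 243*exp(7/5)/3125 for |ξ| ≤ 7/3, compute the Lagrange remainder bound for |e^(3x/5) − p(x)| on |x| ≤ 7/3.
16807*exp(7/5)/375000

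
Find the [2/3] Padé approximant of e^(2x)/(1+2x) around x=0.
(13*x**2/35 + 36*x/35 + 1)/(64*x**3/105 - 57*x**2/35 + 36*x/35 + 1)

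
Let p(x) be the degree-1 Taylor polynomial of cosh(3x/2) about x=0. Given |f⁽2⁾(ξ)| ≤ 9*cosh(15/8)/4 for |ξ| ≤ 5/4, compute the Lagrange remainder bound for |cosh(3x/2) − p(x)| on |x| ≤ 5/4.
225*cosh(15/8)/128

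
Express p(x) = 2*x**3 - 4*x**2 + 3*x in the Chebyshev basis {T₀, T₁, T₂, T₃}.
(-2)T₀ + (9/2)T₁ + (-2)T₂ + (1/2)T₃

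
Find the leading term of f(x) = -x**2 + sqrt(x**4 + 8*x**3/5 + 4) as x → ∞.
4*x/5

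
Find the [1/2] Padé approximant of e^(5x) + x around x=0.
(521*x/141 + 1)/(125*x**2/94 - 325*x/141 + 1)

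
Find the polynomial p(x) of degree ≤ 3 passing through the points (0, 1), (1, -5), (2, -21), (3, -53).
-x**3 - 2*x**2 - 3*x + 1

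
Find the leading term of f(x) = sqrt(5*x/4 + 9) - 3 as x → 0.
5*x/24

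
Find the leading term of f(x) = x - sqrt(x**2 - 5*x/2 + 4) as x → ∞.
5/4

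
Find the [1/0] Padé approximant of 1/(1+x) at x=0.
1 - x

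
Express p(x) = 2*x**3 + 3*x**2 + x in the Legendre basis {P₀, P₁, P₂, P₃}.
P₀ + (11/5)P₁ + (2)P₂ + (4/5)P₃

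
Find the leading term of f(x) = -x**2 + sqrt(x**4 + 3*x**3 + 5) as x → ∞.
3*x/2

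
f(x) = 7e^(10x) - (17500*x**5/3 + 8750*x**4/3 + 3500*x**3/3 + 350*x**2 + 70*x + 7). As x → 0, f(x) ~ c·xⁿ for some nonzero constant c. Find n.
6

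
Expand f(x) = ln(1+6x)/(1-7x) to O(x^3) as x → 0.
6*x + 24*x**2 + O(x**3)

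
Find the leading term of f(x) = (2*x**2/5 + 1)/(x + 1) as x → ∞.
2*x/5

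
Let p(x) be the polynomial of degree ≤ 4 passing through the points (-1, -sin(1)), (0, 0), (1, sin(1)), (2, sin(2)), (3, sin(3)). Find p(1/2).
-5*sin(2)/32 + 3*sin(3)/128 + 95*sin(1)/128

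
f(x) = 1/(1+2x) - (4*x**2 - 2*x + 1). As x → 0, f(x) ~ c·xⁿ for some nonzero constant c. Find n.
3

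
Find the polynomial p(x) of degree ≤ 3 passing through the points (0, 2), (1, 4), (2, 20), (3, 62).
2*x**3 + x**2 - x + 2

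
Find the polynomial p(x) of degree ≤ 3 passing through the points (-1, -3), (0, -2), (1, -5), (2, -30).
-3*x**3 - 2*x**2 + 2*x - 2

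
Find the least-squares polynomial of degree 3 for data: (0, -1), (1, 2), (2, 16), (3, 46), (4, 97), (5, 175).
-65/63 + (-95/189)x + (691/252)x² + (95/108)x³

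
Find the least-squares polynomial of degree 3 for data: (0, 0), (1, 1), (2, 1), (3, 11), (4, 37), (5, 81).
41/126 + (601/756)x + (-271/126)x² + (113/108)x³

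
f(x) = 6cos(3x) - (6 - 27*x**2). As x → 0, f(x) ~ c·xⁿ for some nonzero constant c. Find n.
4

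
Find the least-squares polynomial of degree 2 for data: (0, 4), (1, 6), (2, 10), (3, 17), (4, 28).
21/5 + (-1/10)x + (3/2)x²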